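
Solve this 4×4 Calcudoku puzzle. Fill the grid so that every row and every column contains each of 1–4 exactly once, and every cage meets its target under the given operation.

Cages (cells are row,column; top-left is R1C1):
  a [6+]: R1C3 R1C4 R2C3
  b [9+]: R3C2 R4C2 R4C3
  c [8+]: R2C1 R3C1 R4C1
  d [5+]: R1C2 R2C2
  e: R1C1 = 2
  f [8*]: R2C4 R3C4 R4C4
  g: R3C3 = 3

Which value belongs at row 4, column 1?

1

Cage e is a single given cell; hence R1C1 = 2.
Cage g is a single given cell, which forces R3C3 = 3.
The only place for 3 in row 2 is R2C1.
Row 4 needs a 3, and only R4C2 is open for it.
In row 1, 3 can only go at R1C4, so R1C4 = 3.
The 3 cells of cage a must have sum 6, which forces R1C3 = 1.
The 3 cells of cage a must have sum 6, which forces R2C3 = 2.
2 is placed in column 3; hence R4C3 = 4.
Row 1 now contains 1, leaving R1C2 = 4.
Cage d needs two cells with sum 5; hence R2C2 = 1.
1 is placed in row 2, so R2C4 = 4.
The 3 cells of cage c must have sum 8, so R3C1 = 4.
Cage b needs sum 9, so R3C2 = 2.
2 is placed in row 3, which forces R3C4 = 1.
Row 4 now contains 4, leaving R4C1 = 1.
1 is placed in column 4, so R4C4 = 2.
Filled in: 2 4 1 3 / 3 1 2 4 / 4 2 3 1 / 1 3 4 2.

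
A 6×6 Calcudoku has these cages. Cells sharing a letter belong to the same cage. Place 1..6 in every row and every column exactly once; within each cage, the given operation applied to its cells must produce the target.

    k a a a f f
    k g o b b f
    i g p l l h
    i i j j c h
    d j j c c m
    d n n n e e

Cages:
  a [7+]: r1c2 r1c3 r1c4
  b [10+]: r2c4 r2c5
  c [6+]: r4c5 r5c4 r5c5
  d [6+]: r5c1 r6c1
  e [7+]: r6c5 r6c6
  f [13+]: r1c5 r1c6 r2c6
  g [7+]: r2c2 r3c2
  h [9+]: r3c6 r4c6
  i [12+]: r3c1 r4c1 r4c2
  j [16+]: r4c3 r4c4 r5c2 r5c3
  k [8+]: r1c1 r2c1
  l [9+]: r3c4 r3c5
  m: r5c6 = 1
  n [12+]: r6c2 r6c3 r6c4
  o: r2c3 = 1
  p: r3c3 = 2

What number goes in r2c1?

Cage o is given; hence r2c3 = 1.
Cage p is a single given cell, leaving r3c3 = 2.
Cage m is a single given cell, leaving r5c6 = 1.
Column 3 now contains 2; hence r1c3 = 4.
Cage c needs sum 6; hence r4c5 = 1.
Cage j has sum 16, leaving r4c3 = 3.
In row 3, 1 can only go at r3c1, so r3c1 = 1.
The two cells of cage d must have sum 6, which forces r5c1 = 4.
1 is placed in column 1, so r6c1 = 2.
Cage j has sum 16; hence r4c4 = 2.
2 is placed in column 4, leaving r5c4 = 3.
3 is placed in row 5; hence r5c5 = 2.
The 3 cells of cage a must have sum 7; hence r1c2 = 2.
2 is placed in column 4; hence r1c4 = 1.
Column 2 already has 2, so r2c2 = 3.
The two cells of cage k must have sum 8, which forces r1c1 = 3.
Row 2 now contains 3; hence r2c1 = 5.
Row 2 already has 5, which forces r2c6 = 2.
Cage g's pair has sum 7; hence r3c2 = 4.
Column 1 already has 5, leaving r4c1 = 6.
6 is placed in row 4, leaving r4c2 = 5.
Row 4 now contains 5, leaving r4c6 = 4.
Column 2 now contains 5, leaving r5c2 = 6.
Row 5 now contains 6, which forces r5c3 = 5.
Cage n needs sum 12; hence r6c2 = 1.
Column 3 already has 5; hence r6c3 = 6.
Row 6 now contains 6, which forces r6c4 = 5.
Column 6 already has 4, which forces r6c6 = 3.
5 is placed in column 4, which forces r3c4 = 6.
The two cells of cage l must have sum 9, leaving r3c5 = 3.
Column 6 now contains 3; hence r3c6 = 5.
3 is placed in row 6, leaving r6c5 = 4.
The 3 cells of cage f must have sum 13, so r1c5 = 5.
Column 6 now contains 5, leaving r1c6 = 6.
6 is placed in column 4; hence r2c4 = 4.
Column 5 now contains 4, so r2c5 = 6.
Completed grid: 3 2 4 1 5 6 / 5 3 1 4 6 2 / 1 4 2 6 3 5 / 6 5 3 2 1 4 / 4 6 5 3 2 1 / 2 1 6 5 4 3.

5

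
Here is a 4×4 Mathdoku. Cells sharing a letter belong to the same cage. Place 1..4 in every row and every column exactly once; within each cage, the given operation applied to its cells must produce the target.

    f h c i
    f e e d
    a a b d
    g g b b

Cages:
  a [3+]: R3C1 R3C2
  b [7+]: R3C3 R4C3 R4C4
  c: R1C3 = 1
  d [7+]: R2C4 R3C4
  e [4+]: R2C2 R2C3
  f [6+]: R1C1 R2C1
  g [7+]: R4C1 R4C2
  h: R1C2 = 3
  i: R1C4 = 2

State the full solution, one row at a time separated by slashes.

4 3 1 2 / 2 1 3 4 / 1 2 4 3 / 3 4 2 1

Cage h is a single given cell; hence R1C2 = 3.
Cage c is given, leaving R1C3 = 1.
I is a freebie, which forces R1C4 = 2.
3 is placed in column 2, so R2C2 = 1.
1 is placed in column 3, leaving R2C3 = 3.
Row 2 already has 3, which forces R2C4 = 4.
1 is placed in column 2, which forces R3C2 = 2.
2 is placed in row 3, so R3C3 = 4.
Column 4 now contains 4, which forces R3C4 = 3.
3 is placed in column 2; hence R4C2 = 4.
Column 3 already has 4, which forces R4C3 = 2.
Column 4 already has 3, so R4C4 = 1.
Row 1 now contains 2, so R1C1 = 4.
Row 2 now contains 4; hence R2C1 = 2.
2 is placed in row 3; hence R3C1 = 1.
Row 4 already has 4, leaving R4C1 = 3.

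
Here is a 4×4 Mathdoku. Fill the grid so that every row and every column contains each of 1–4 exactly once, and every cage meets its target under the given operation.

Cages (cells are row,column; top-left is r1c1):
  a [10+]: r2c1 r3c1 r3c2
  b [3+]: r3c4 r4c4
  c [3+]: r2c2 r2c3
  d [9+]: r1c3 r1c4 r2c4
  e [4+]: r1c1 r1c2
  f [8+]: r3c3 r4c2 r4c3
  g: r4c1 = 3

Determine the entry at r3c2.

Cage g is a single given cell; hence r4c1 = 3.
Column 1 now contains 3, so r1c1 = 1.
The two cells of cage e must have sum 4; hence r1c2 = 3.
Column 1 now contains 3, so r2c1 = 4.
The 3 cells of cage a must have sum 10; hence r3c1 = 2.
Cage a has sum 10, leaving r3c2 = 4.
2 is placed in row 3, so r3c3 = 3.
2 is placed in row 3, leaving r3c4 = 1.
Column 4 already has 1, so r4c4 = 2.
Cage d needs sum 9; hence r1c3 = 2.
Column 4 already has 2; hence r1c4 = 4.
2 is placed in column 3, so r2c3 = 1.
Column 4 already has 2, so r2c4 = 3.
2 is placed in row 4, which forces r4c2 = 1.
Cage f needs sum 8, so r4c3 = 4.
1 is placed in row 2; hence r2c2 = 2.
Filled in: 1 3 2 4 / 4 2 1 3 / 2 4 3 1 / 3 1 4 2.

4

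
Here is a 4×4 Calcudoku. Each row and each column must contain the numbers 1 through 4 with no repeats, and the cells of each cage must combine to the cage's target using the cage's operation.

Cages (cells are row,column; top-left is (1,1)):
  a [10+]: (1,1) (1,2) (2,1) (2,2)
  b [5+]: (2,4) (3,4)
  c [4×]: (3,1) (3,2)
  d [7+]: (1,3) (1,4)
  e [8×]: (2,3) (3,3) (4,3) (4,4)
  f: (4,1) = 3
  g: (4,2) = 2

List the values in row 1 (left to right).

2 1 3 4

Cage f is given; hence (4,1) = 3.
G is a freebie, so (4,2) = 2.
Row 4 already has 2, which forces (4,3) = 4.
The 4 cells of cage e must have product 8, so (4,4) = 1.
Column 3 already has 4, leaving (1,3) = 3.
Cage d's pair has sum 7, so (1,4) = 4.
The 4 cells of cage a must have sum 10, which forces (1,1) = 2.
Row 1 now contains 4, so (1,2) = 1.
Cage a has sum 10, so (2,1) = 4.
Cage a needs sum 10, which forces (2,2) = 3.
Row 2 already has 3, leaving (2,4) = 2.
4 is placed in column 1, so (3,1) = 1.
Column 2 now contains 1, so (3,2) = 4.
Row 3 already has 1, leaving (3,3) = 2.
Column 4 already has 2, leaving (3,4) = 3.
Row 2 already has 2, so (2,3) = 1.
Filled in: 2 1 3 4 / 4 3 1 2 / 1 4 2 3 / 3 2 4 1.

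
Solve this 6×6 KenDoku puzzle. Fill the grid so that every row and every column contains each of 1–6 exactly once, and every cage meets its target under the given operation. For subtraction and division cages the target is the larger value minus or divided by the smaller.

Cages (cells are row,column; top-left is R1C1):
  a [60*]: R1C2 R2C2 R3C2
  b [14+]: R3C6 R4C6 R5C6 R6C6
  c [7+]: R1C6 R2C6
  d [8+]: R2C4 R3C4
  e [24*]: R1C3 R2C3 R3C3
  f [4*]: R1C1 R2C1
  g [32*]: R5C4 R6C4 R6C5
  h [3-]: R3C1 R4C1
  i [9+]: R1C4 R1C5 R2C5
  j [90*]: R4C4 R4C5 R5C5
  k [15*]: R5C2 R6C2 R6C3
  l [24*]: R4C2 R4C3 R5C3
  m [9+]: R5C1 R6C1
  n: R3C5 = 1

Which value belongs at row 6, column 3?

5

N is a freebie, so R3C5 = 1.
Cage g needs product 32, so R5C4 = 4.
Cage g has product 32; hence R6C4 = 2.
Cage g has product 32, so R6C5 = 4.
The 3 cells of cage i must have sum 9, leaving R1C4 = 1.
1 is placed in row 1, leaving R1C1 = 4.
Cage f's pair has product 4; hence R2C1 = 1.
The only place for 5 in column 3 is R6C3.
In column 4, 6 can only go at R4C4, so R4C4 = 6.
Column 3 needs a 1, and only R4C3 is open for it.
Cage l has product 24; hence R4C2 = 4.
Cage l needs product 24, which forces R5C3 = 6.
Row 5 already has 6, so R5C1 = 3.
Row 5 already has 3; hence R5C2 = 1.
Row 5 already has 3, leaving R5C5 = 5.
5 is placed in row 5, so R5C6 = 2.
Cage m needs two cells with sum 9, which forces R6C1 = 6.
1 is placed in column 2, leaving R6C2 = 3.
Row 6 now contains 3, leaving R6C6 = 1.
Cage c needs two cells with sum 7; hence R1C6 = 3.
The two cells of cage c must have sum 7, leaving R2C6 = 4.
Cage b needs sum 14, which forces R3C6 = 6.
Column 5 now contains 5, so R4C5 = 3.
The 4 cells of cage b must have sum 14; hence R4C6 = 5.
3 is placed in row 1, which forces R1C3 = 2.
Row 1 now contains 2, leaving R1C5 = 6.
The 3 cells of cage e must have product 24; hence R2C3 = 3.
Row 2 now contains 3, which forces R2C4 = 5.
6 is placed in column 5, so R2C5 = 2.
The two cells of cage h must have difference 3, which forces R3C1 = 5.
Row 3 already has 5, leaving R3C2 = 2.
Cage e has product 24, which forces R3C3 = 4.
Column 4 now contains 5; hence R3C4 = 3.
Row 4 already has 5, so R4C1 = 2.
6 is placed in row 1, leaving R1C2 = 5.
Row 2 now contains 2, so R2C2 = 6.
Filled in: 4 5 2 1 6 3 / 1 6 3 5 2 4 / 5 2 4 3 1 6 / 2 4 1 6 3 5 / 3 1 6 4 5 2 / 6 3 5 2 4 1.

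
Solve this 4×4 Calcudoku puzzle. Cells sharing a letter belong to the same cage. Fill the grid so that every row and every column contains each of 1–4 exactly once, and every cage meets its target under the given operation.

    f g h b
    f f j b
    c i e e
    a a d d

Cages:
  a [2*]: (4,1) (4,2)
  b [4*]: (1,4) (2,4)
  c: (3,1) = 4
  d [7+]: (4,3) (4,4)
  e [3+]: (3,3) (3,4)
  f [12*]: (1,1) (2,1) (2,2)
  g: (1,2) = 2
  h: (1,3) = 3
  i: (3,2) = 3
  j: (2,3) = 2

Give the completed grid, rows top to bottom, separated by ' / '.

Cage g is a single given cell; hence (1,2) = 2.
Cage h is given, which forces (1,3) = 3.
Cage j is a single given cell; hence (2,3) = 2.
C is a freebie; hence (3,1) = 4.
Cage i is given, so (3,2) = 3.
Column 3 now contains 2; hence (3,3) = 1.
1 is placed in row 3, so (3,4) = 2.
Column 2 now contains 2, so (4,2) = 1.
Column 3 already has 3, which forces (4,3) = 4.
4 is placed in row 4; hence (4,4) = 3.
Column 1 already has 4, so (1,1) = 1.
Row 1 now contains 1, so (1,4) = 4.
The 3 cells of cage f must have product 12; hence (2,1) = 3.
Column 2 already has 1, leaving (2,2) = 4.
4 is placed in column 4, leaving (2,4) = 1.
Row 4 already has 1; hence (4,1) = 2.

1 2 3 4 / 3 4 2 1 / 4 3 1 2 / 2 1 4 3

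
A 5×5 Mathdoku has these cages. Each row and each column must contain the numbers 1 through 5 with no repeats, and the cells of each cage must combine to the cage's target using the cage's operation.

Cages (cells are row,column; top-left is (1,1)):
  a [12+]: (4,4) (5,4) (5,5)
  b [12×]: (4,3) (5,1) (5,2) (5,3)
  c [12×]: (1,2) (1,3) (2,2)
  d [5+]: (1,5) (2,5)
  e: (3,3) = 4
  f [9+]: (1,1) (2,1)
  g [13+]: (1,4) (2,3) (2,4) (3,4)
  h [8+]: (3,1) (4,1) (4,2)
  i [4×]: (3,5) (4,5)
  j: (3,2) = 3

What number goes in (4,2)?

5

Cage j is given, which forces (3,2) = 3.
Cage e is given, leaving (3,3) = 4.
Row 3 already has 4, so (3,5) = 1.
1 is placed in column 5; hence (4,5) = 4.
The 3 cells of cage c must have product 12, so (1,3) = 3.
Row 1 now contains 3, so (1,5) = 2.
2 is placed in column 5, leaving (2,5) = 3.
3 is placed in column 3, leaving (5,3) = 1.
Column 5 now contains 3, leaving (5,5) = 5.
Column 3 now contains 1, leaving (4,3) = 2.
Cage b has product 12; hence (5,1) = 3.
Cage b needs product 12; hence (5,2) = 2.
2 is placed in row 5, which forces (5,4) = 4.
2 is placed in column 3; hence (2,3) = 5.
Cage h needs sum 8, so (3,1) = 2.
Row 3 now contains 2, which forces (3,4) = 5.
The 3 cells of cage a must have sum 12, so (4,4) = 3.
Cage f needs two cells with sum 9, so (1,1) = 5.
Column 4 now contains 5; hence (1,4) = 1.
5 is placed in row 2, leaving (2,1) = 4.
Row 2 now contains 4, which forces (2,2) = 1.
The 4 cells of cage g must have sum 13, which forces (2,4) = 2.
Column 1 now contains 5; hence (4,1) = 1.
1 is placed in column 2, which forces (4,2) = 5.
Row 1 now contains 1, which forces (1,2) = 4.
The full grid is 5 4 3 1 2 / 4 1 5 2 3 / 2 3 4 5 1 / 1 5 2 3 4 / 3 2 1 4 5.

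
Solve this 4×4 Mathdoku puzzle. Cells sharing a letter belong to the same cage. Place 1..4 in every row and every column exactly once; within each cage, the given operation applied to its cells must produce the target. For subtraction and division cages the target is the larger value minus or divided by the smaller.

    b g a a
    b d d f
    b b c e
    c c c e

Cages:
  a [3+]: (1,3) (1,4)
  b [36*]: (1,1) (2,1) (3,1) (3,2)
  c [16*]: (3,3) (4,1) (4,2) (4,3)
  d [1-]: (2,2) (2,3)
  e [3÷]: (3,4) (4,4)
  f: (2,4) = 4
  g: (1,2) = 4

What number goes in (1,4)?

G is a freebie, so (1,2) = 4.
Cage f is a single given cell, leaving (2,4) = 4.
The 4 cells of cage b must have product 36, so (3,2) = 3.
Cage c needs product 16, so (3,3) = 2.
Row 3 now contains 3, leaving (3,4) = 1.
Column 4 already has 1, leaving (4,4) = 3.
2 is placed in column 3, leaving (1,3) = 1.
Column 4 already has 1, which forces (1,4) = 2.
Cage d's pair has difference 1, which forces (2,2) = 2.
1 is placed in column 3; hence (2,3) = 3.
Row 3 now contains 1; hence (3,1) = 4.
Column 2 now contains 2; hence (4,2) = 1.
1 is placed in column 3, which forces (4,3) = 4.
Row 1 now contains 1; hence (1,1) = 3.
Row 2 already has 3, which forces (2,1) = 1.
1 is placed in row 4; hence (4,1) = 2.
Filled in: 3 4 1 2 / 1 2 3 4 / 4 3 2 1 / 2 1 4 3.

2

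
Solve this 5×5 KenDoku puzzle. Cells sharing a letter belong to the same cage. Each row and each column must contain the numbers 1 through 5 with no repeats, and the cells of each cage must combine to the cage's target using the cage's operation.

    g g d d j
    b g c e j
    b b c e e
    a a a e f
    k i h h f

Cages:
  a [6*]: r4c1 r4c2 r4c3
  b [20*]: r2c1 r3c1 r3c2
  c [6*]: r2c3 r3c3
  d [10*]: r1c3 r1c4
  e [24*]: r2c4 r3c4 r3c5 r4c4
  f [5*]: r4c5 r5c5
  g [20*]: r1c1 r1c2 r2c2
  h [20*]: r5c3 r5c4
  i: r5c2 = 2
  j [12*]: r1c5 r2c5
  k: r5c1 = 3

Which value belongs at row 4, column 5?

Cage k is a single given cell, leaving r5c1 = 3.
I is a freebie, leaving r5c2 = 2.
The only place for 3 in row 1 is r1c5.
Column 5 now contains 3, leaving r2c5 = 4.
In row 4, 4 can only go at r4c4, so r4c4 = 4.
Cage h needs two cells with product 20, leaving r5c3 = 4.
Column 4 now contains 4, leaving r5c4 = 5.
5 is placed in row 5, leaving r5c5 = 1.
Cage d's pair has product 10, which forces r1c3 = 5.
Column 4 already has 5, leaving r1c4 = 2.
Column 5 already has 1, which forces r3c5 = 2.
Column 5 already has 1; hence r4c5 = 5.
Cage g has product 20; hence r2c2 = 5.
Cage c needs two cells with product 6; hence r2c3 = 2.
Row 3 already has 2, so r3c3 = 3.
3 is placed in row 3, leaving r3c4 = 1.
Column 3 already has 3, leaving r4c3 = 1.
Row 2 already has 5; hence r2c1 = 1.
Column 4 now contains 1, leaving r2c4 = 3.
Cage b has product 20; hence r3c1 = 5.
1 is placed in row 3, so r3c2 = 4.
Row 4 already has 1; hence r4c1 = 2.
Row 4 already has 1, leaving r4c2 = 3.
Column 1 already has 1, leaving r1c1 = 4.
4 is placed in column 2; hence r1c2 = 1.
The full grid is 4 1 5 2 3 / 1 5 2 3 4 / 5 4 3 1 2 / 2 3 1 4 5 / 3 2 4 5 1.

5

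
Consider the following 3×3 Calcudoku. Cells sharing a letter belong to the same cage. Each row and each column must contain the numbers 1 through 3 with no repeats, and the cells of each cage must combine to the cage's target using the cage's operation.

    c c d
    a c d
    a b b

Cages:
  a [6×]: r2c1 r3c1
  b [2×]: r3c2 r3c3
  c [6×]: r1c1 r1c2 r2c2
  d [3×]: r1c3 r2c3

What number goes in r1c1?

1

The only place for 3 in row 3 is r3c1.
3 is placed in column 1, so r2c1 = 2.
Column 1 now contains 2, leaving r1c1 = 1.
Cage c has product 6; hence r1c2 = 2.
Row 1 already has 1, leaving r1c3 = 3.
The 3 cells of cage c must have product 6; hence r2c2 = 3.
Column 3 already has 3, so r2c3 = 1.
Column 2 now contains 2, so r3c2 = 1.
Column 3 now contains 1, which forces r3c3 = 2.
Completed grid: 1 2 3 / 2 3 1 / 3 1 2.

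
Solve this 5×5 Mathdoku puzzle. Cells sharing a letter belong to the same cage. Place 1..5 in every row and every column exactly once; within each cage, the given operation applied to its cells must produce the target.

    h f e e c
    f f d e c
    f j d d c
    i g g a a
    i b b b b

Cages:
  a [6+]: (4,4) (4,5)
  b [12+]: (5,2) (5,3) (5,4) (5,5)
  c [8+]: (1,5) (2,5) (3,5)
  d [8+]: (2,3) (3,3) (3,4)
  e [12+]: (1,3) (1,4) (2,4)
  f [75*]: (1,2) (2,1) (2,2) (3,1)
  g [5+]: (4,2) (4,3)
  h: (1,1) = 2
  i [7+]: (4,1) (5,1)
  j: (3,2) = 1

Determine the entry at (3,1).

5

Cage h is a single given cell, which forces (1,1) = 2.
Cage j is a single given cell; hence (3,2) = 1.
Cage f has product 75, so (2,1) = 1.
The 4 cells of cage f must have product 75; hence (3,1) = 5.
The 3 cells of cage c must have sum 8; hence (1,5) = 1.
The only place for 2 in row 2 is (2,3).
Column 3 already has 2, which forces (3,3) = 4.
The 3 cells of cage d must have sum 8, which forces (3,4) = 2.
2 is placed in row 3, leaving (3,5) = 3.
Cage c needs sum 8, which forces (2,5) = 4.
Cage e has sum 12, leaving (1,4) = 4.
Column 4 already has 4; hence (4,4) = 1.
Column 4 already has 1, so (5,4) = 5.
Row 5 now contains 5, so (5,5) = 2.
Cage e needs sum 12; hence (1,3) = 5.
5 is placed in column 4, leaving (2,4) = 3.
Cage g's pair has sum 5; hence (4,2) = 2.
Row 4 already has 1, which forces (4,3) = 3.
Column 5 now contains 2; hence (4,5) = 5.
2 is placed in row 5, which forces (5,2) = 4.
Row 5 now contains 5; hence (5,3) = 1.
5 is placed in row 1, so (1,2) = 3.
Row 2 already has 3, which forces (2,2) = 5.
Row 4 now contains 3, so (4,1) = 4.
Row 5 now contains 4, which forces (5,1) = 3.
Filled in: 2 3 5 4 1 / 1 5 2 3 4 / 5 1 4 2 3 / 4 2 3 1 5 / 3 4 1 5 2.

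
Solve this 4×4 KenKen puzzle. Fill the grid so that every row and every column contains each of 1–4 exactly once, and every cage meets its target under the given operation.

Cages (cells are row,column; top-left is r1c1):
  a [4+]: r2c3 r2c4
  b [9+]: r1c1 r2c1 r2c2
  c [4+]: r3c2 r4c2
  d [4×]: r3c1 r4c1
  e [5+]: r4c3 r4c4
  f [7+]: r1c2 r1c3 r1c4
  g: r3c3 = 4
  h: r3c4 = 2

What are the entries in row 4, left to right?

4 1 2 3

G is a freebie, which forces r3c3 = 4.
H is a freebie, so r3c4 = 2.
Row 3 now contains 4, so r3c1 = 1.
Row 3 now contains 1; hence r3c2 = 3.
The two cells of cage d must have product 4, which forces r4c1 = 4.
3 is placed in column 2, so r4c2 = 1.
Row 4 now contains 1, which forces r4c3 = 2.
Row 4 already has 4; hence r4c4 = 3.
Cage f has sum 7; hence r1c2 = 2.
2 is placed in column 3, so r1c3 = 1.
Cage f needs sum 7, so r1c4 = 4.
Cage b needs sum 9, which forces r2c2 = 4.
Cage a's pair has sum 4; hence r2c3 = 3.
Column 4 already has 3, leaving r2c4 = 1.
Row 1 already has 2, leaving r1c1 = 3.
3 is placed in row 2; hence r2c1 = 2.
Filled in: 3 2 1 4 / 2 4 3 1 / 1 3 4 2 / 4 1 2 3.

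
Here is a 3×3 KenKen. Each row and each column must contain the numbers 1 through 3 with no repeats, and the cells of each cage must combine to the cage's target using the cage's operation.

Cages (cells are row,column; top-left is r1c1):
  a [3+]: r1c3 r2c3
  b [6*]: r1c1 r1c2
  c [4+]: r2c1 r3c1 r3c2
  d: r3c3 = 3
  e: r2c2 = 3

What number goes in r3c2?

The 3 cells of cage c must have sum 4, which forces r2c1 = 1.
Cage e is a single given cell, leaving r2c2 = 3.
Row 2 already has 1, leaving r2c3 = 2.
Cage c has sum 4, leaving r3c1 = 2.
Cage c needs sum 4, leaving r3c2 = 1.
D is a freebie, leaving r3c3 = 3.
Column 1 now contains 2, leaving r1c1 = 3.
Column 2 already has 3; hence r1c2 = 2.
Column 3 now contains 2; hence r1c3 = 1.
The full grid is 3 2 1 / 1 3 2 / 2 1 3.

1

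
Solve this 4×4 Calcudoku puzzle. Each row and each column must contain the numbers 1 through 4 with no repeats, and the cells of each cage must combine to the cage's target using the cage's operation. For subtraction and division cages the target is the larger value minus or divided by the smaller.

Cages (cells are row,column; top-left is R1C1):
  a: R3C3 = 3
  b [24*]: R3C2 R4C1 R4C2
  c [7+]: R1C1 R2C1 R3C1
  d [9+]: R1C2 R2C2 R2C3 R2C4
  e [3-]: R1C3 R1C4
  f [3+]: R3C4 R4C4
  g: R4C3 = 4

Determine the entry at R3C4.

A is a freebie; hence R3C3 = 3.
Cage g is a single given cell, leaving R4C3 = 4.
Column 3 now contains 4; hence R1C3 = 1.
The two cells of cage e must have difference 3, which forces R1C4 = 4.
Column 3 already has 1, leaving R2C3 = 2.
The 3 cells of cage b must have product 24, which forces R3C2 = 4.
4 is placed in row 1, so R1C1 = 2.
Cage d has sum 9, so R1C2 = 3.
Cage c needs sum 7; hence R2C1 = 4.
The 4 cells of cage d must have sum 9, which forces R2C2 = 1.
Cage d has sum 9, leaving R2C4 = 3.
Cage c has sum 7, which forces R3C1 = 1.
1 is placed in row 3, so R3C4 = 2.
Column 1 now contains 2, so R4C1 = 3.
3 is placed in column 2, so R4C2 = 2.
2 is placed in column 4, so R4C4 = 1.
Filled in: 2 3 1 4 / 4 1 2 3 / 1 4 3 2 / 3 2 4 1.

2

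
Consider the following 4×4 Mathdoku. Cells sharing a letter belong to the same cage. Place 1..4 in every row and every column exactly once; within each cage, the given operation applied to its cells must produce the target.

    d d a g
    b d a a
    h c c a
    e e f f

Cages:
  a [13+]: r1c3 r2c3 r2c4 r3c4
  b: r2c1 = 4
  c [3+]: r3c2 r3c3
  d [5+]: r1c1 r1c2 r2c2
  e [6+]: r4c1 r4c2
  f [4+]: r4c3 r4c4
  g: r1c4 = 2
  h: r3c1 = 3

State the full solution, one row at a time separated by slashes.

Cage g is a single given cell, leaving r1c4 = 2.
Cage b is a single given cell; hence r2c1 = 4.
Row 2 now contains 4, which forces r2c4 = 3.
Cage h is given; hence r3c1 = 3.
Column 4 already has 3, leaving r3c4 = 4.
4 is placed in column 1, which forces r4c1 = 2.
Row 4 already has 2; hence r4c2 = 4.
Column 4 already has 3, which forces r4c4 = 1.
Row 1 already has 2, which forces r1c1 = 1.
Cage d needs sum 5, which forces r1c2 = 3.
Cage a needs sum 13, leaving r1c3 = 4.
The 3 cells of cage d must have sum 5; hence r2c2 = 1.
Row 2 already has 3, which forces r2c3 = 2.
1 is placed in column 2, which forces r3c2 = 2.
Column 3 already has 2; hence r3c3 = 1.
Row 4 already has 1, leaving r4c3 = 3.

1 3 4 2 / 4 1 2 3 / 3 2 1 4 / 2 4 3 1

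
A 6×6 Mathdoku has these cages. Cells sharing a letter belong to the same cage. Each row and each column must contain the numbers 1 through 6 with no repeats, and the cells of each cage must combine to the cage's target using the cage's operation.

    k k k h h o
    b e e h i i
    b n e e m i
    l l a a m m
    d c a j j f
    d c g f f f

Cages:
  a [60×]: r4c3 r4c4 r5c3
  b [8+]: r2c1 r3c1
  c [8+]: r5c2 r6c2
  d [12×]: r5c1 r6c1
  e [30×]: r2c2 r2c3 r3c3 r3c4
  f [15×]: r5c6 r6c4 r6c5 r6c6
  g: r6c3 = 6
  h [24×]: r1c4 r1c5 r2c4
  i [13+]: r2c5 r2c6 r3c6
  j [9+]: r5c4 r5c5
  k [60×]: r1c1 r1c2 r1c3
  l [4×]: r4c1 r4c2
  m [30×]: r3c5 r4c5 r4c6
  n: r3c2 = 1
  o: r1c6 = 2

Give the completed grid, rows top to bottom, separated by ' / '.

O is a freebie, which forces r1c6 = 2.
Cage n is a single given cell, which forces r3c2 = 1.
Column 2 now contains 1, so r4c2 = 4.
Cage f has product 15, leaving r5c6 = 1.
G is a freebie, so r6c3 = 6.
The 4 cells of cage e must have product 30, so r2c3 = 1.
Row 4 already has 4, leaving r4c1 = 1.
In row 3, 4 can only go at r3c6, so r3c6 = 4.
The only place for 6 in row 3 is r3c1.
Cage b's pair has sum 8, which forces r2c1 = 2.
Row 4 needs a 6, and only r4c4 is open for it.
Cage h needs product 24, so r1c4 = 1.
Cage h needs product 24; hence r1c5 = 6.
6 is placed in column 4; hence r2c4 = 4.
Row 2 already has 4, so r2c5 = 3.
Row 2 now contains 3, so r2c2 = 5.
Cage i has sum 13, which forces r2c6 = 6.
Cage m needs product 30; hence r4c6 = 3.
The two cells of cage j must have sum 9, which forces r5c4 = 5.
Cage j's pair has sum 9, which forces r5c5 = 4.
5 is placed in column 4; hence r6c4 = 3.
Cage f has product 15; hence r6c5 = 1.
3 is placed in column 6; hence r6c6 = 5.
5 is placed in column 2, which forces r1c2 = 3.
Cage e needs product 30, leaving r3c3 = 3.
3 is placed in column 4, so r3c4 = 2.
2 is placed in row 3; hence r3c5 = 5.
Cage a needs product 60, which forces r4c3 = 5.
Column 5 now contains 5; hence r4c5 = 2.
Row 5 now contains 4, which forces r5c1 = 3.
Cage c's pair has sum 8; hence r5c2 = 6.
Row 5 already has 5, so r5c3 = 2.
3 is placed in row 6, so r6c1 = 4.
3 is placed in row 6, which forces r6c2 = 2.
Column 1 now contains 4, leaving r1c1 = 5.
Column 3 now contains 5; hence r1c3 = 4.

5 3 4 1 6 2 / 2 5 1 4 3 6 / 6 1 3 2 5 4 / 1 4 5 6 2 3 / 3 6 2 5 4 1 / 4 2 6 3 1 5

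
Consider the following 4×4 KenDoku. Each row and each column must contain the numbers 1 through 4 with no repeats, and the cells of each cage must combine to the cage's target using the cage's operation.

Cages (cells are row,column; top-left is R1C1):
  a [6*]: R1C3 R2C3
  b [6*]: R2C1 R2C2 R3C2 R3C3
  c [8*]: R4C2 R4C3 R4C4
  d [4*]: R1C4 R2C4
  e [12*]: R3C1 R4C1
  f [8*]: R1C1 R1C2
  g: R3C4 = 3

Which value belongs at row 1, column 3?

3

Cage g is given, which forces R3C4 = 3.
Row 3 now contains 3, which forces R3C1 = 4.
Cage e's pair has product 12, so R4C1 = 3.
Column 1 already has 4, leaving R1C1 = 2.
Cage f needs two cells with product 8, so R1C2 = 4.
2 is placed in row 1, leaving R1C3 = 3.
4 is placed in row 1, so R1C4 = 1.
Column 1 already has 3, leaving R2C1 = 1.
Cage b needs product 6, which forces R2C2 = 3.
3 is placed in column 3, which forces R2C3 = 2.
Column 4 now contains 1, which forces R2C4 = 4.
2 is placed in column 3; hence R3C3 = 1.
Column 3 already has 1, which forces R4C3 = 4.
Column 4 now contains 4, leaving R4C4 = 2.
1 is placed in row 3, so R3C2 = 2.
Row 4 already has 2; hence R4C2 = 1.
Completed grid: 2 4 3 1 / 1 3 2 4 / 4 2 1 3 / 3 1 4 2.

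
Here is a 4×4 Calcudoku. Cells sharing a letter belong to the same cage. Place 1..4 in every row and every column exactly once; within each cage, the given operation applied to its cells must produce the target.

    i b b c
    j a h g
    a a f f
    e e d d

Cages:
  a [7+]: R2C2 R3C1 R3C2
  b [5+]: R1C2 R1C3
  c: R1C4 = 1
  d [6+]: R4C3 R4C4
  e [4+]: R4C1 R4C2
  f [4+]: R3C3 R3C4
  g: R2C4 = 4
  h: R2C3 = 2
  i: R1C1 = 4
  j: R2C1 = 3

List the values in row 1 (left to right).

4 2 3 1

Cage i is given, which forces R1C1 = 4.
Cage c is given, so R1C4 = 1.
Cage j is given; hence R2C1 = 3.
H is a freebie, which forces R2C3 = 2.
Cage g is given, leaving R2C4 = 4.
1 is placed in column 4, leaving R3C4 = 3.
Column 1 now contains 3, so R4C1 = 1.
1 is placed in row 4, so R4C2 = 3.
Column 3 now contains 2; hence R4C3 = 4.
Column 4 now contains 4, which forces R4C4 = 2.
Column 2 already has 3; hence R1C2 = 2.
Column 3 now contains 2, which forces R1C3 = 3.
Row 2 now contains 4; hence R2C2 = 1.
Column 1 now contains 1, leaving R3C1 = 2.
Cage a has sum 7, so R3C2 = 4.
3 is placed in row 3; hence R3C3 = 1.
Completed grid: 4 2 3 1 / 3 1 2 4 / 2 4 1 3 / 1 3 4 2.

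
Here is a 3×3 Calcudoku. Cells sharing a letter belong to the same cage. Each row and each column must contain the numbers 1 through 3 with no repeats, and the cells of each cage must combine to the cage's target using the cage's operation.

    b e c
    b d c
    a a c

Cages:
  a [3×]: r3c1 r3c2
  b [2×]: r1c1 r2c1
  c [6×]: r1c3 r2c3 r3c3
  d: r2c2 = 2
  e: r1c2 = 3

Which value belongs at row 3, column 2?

1

E is a freebie, so r1c2 = 3.
Cage d is a single given cell, which forces r2c2 = 2.
Column 2 already has 3, so r3c2 = 1.
The two cells of cage b must have product 2, so r1c1 = 2.
Row 1 now contains 2; hence r1c3 = 1.
2 is placed in row 2, which forces r2c1 = 1.
Column 3 already has 1; hence r2c3 = 3.
Row 3 now contains 1; hence r3c1 = 3.
Column 3 now contains 3, which forces r3c3 = 2.
Completed grid: 2 3 1 / 1 2 3 / 3 1 2.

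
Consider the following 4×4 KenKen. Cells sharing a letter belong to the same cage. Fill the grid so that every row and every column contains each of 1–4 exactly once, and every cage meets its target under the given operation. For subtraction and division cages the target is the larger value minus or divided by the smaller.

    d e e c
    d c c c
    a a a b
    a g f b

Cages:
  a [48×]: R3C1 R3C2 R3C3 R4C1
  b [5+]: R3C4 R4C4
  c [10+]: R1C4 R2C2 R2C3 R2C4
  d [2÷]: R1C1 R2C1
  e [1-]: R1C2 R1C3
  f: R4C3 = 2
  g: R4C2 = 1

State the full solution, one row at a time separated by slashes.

G is a freebie, leaving R4C2 = 1.
F is a freebie, leaving R4C3 = 2.
Row 4 already has 2, leaving R4C1 = 4.
Row 4 already has 4; hence R4C4 = 3.
Cage b needs two cells with sum 5, which forces R3C4 = 2.
Cage c needs sum 10, which forces R2C2 = 2.
Cage c has sum 10; hence R2C3 = 3.
The two cells of cage d must have quotient 2; hence R1C1 = 2.
The two cells of cage e must have difference 1, leaving R1C2 = 3.
The two cells of cage e must have difference 1, which forces R1C3 = 4.
Row 1 already has 4; hence R1C4 = 1.
Row 2 now contains 2; hence R2C1 = 1.
Column 4 now contains 1; hence R2C4 = 4.
Column 1 now contains 1, leaving R3C1 = 3.
Column 2 now contains 3; hence R3C2 = 4.
Column 3 now contains 4, which forces R3C3 = 1.

2 3 4 1 / 1 2 3 4 / 3 4 1 2 / 4 1 2 3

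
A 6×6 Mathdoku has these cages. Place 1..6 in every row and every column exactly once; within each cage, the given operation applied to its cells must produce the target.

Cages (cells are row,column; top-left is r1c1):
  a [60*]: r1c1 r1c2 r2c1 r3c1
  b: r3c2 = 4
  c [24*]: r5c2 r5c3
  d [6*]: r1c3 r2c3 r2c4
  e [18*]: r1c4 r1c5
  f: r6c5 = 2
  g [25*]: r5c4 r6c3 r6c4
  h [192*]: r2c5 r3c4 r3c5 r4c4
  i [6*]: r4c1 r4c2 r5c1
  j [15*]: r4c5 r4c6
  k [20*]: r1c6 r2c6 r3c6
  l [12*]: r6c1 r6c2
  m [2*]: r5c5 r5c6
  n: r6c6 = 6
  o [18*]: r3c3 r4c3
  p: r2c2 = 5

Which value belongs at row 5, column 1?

P is a freebie, which forces r2c2 = 5.
Cage b is a single given cell, leaving r3c2 = 4.
Column 2 already has 4, which forces r5c2 = 6.
6 is placed in row 5, which forces r5c3 = 4.
Cage g needs product 25, so r5c4 = 5.
Cage g needs product 25; hence r6c3 = 5.
Cage g needs product 25, leaving r6c4 = 1.
Cage f is a single given cell, which forces r6c5 = 2.
N is a freebie, leaving r6c6 = 6.
Cage h has product 192, so r2c5 = 4.
4 is placed in row 2, which forces r2c6 = 1.
Cage h has product 192, which forces r3c4 = 2.
2 is placed in column 5; hence r3c5 = 6.
Column 6 already has 1, which forces r3c6 = 5.
Cage h has product 192, leaving r4c4 = 4.
Column 6 now contains 5, which forces r4c6 = 3.
2 is placed in column 5; hence r5c5 = 1.
Cage m's pair has product 2; hence r5c6 = 2.
Cage l needs two cells with product 12, so r6c1 = 4.
2 is placed in row 6; hence r6c2 = 3.
The 4 cells of cage a must have product 60, leaving r1c1 = 5.
The 4 cells of cage a must have product 60, so r1c2 = 2.
Cage d needs product 6, which forces r1c3 = 1.
Cage e's pair has product 18; hence r1c4 = 6.
Column 5 now contains 6; hence r1c5 = 3.
Column 6 now contains 5; hence r1c6 = 4.
The 3 cells of cage d must have product 6, leaving r2c3 = 2.
2 is placed in column 4, so r2c4 = 3.
6 is placed in row 3, so r3c3 = 3.
Column 2 now contains 2, so r4c2 = 1.
Row 4 already has 3, leaving r4c3 = 6.
Row 4 already has 3; hence r4c5 = 5.
Row 5 already has 2, leaving r5c1 = 3.
2 is placed in row 2, so r2c1 = 6.
Row 3 already has 3; hence r3c1 = 1.
Row 4 already has 1, so r4c1 = 2.
The full grid is 5 2 1 6 3 4 / 6 5 2 3 4 1 / 1 4 3 2 6 5 / 2 1 6 4 5 3 / 3 6 4 5 1 2 / 4 3 5 1 2 6.

3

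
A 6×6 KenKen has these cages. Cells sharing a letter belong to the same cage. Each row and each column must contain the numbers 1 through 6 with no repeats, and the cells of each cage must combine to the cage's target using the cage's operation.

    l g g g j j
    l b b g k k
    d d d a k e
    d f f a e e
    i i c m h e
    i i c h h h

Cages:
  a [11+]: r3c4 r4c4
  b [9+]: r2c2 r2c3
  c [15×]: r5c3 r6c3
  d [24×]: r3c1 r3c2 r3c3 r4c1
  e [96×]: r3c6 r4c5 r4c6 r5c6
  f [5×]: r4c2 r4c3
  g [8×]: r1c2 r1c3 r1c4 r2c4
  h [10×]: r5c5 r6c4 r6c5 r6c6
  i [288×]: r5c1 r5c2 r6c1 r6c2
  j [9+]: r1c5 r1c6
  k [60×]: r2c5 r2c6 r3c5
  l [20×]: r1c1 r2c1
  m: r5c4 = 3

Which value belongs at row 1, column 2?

Cage g has product 8; hence r2c4 = 1.
M is a freebie; hence r5c4 = 3.
The 4 cells of cage h must have product 10, which forces r5c5 = 1.
Row 5 now contains 3, leaving r5c3 = 5.
Cage c's pair has product 15, which forces r6c3 = 3.
Cage h has product 10, so r6c6 = 1.
The two cells of cage f must have product 5, which forces r4c2 = 5.
5 is placed in column 3, so r4c3 = 1.
Row 4 already has 5, so r4c4 = 6.
Cage g needs product 8, which forces r1c2 = 1.
Column 2 already has 5; hence r2c2 = 3.
Cage b's pair has sum 9, leaving r2c3 = 6.
6 is placed in column 4; hence r3c4 = 5.
5 is placed in column 4; hence r6c4 = 2.
Row 6 now contains 2, so r6c5 = 5.
The 4 cells of cage g must have product 8, so r1c3 = 2.
2 is placed in column 4, which forces r1c4 = 4.
The 3 cells of cage k must have product 60; hence r2c6 = 5.
Cage d has product 24; hence r3c1 = 1.
Column 3 now contains 2, which forces r3c3 = 4.
4 is placed in row 1, which forces r1c1 = 5.
Row 2 now contains 5, leaving r2c1 = 4.
Row 2 already has 4; hence r2c5 = 2.
The 4 cells of cage d must have product 24; hence r3c2 = 2.
The 4 cells of cage d must have product 24, so r4c1 = 3.
Column 5 now contains 2, so r4c5 = 4.
Row 4 now contains 4, so r4c6 = 2.
2 is placed in column 2, which forces r5c2 = 6.
Row 5 now contains 6, which forces r5c6 = 4.
Column 1 now contains 4; hence r6c1 = 6.
6 is placed in column 2, which forces r6c2 = 4.
The 3 cells of cage k must have product 60, which forces r3c5 = 6.
Cage e needs product 96, so r3c6 = 3.
Row 5 now contains 6, leaving r5c1 = 2.
Column 5 now contains 6, so r1c5 = 3.
Column 6 already has 3, which forces r1c6 = 6.
The full grid is 5 1 2 4 3 6 / 4 3 6 1 2 5 / 1 2 4 5 6 3 / 3 5 1 6 4 2 / 2 6 5 3 1 4 / 6 4 3 2 5 1.

1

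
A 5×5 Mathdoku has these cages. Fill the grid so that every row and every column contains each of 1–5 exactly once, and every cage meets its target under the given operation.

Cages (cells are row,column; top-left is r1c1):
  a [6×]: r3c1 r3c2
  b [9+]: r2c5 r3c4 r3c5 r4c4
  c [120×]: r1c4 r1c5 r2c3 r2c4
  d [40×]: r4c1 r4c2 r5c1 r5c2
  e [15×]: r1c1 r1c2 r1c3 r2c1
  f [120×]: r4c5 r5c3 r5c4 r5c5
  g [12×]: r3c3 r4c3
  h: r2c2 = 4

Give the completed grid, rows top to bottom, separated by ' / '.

Cage e has product 15, so r2c1 = 1.
Cage h is given, which forces r2c2 = 4.
The only place for 5 in row 3 is r3c4.
The 4 cells of cage b must have sum 9, which forces r2c5 = 2.
The 4 cells of cage b must have sum 9, leaving r3c5 = 1.
Cage b has sum 9, which forces r4c4 = 1.
The 4 cells of cage c must have product 120; hence r1c4 = 2.
Cage c has product 120, which forces r1c5 = 4.
Cage c has product 120, which forces r2c3 = 5.
Row 2 now contains 2, leaving r2c4 = 3.
Cage d has product 40, which forces r5c2 = 1.
3 is placed in column 4; hence r5c4 = 4.
Cage e has product 15; hence r1c3 = 1.
Cage d has product 40, so r4c1 = 4.
Row 4 already has 4, so r4c3 = 3.
3 is placed in row 4, which forces r4c5 = 5.
The 4 cells of cage f must have product 120, leaving r5c3 = 2.
Column 5 already has 5, leaving r5c5 = 3.
Column 3 already has 3, leaving r3c3 = 4.
Row 4 now contains 5, which forces r4c2 = 2.
Row 5 now contains 2; hence r5c1 = 5.
Column 1 already has 5, which forces r1c1 = 3.
Cage e has product 15, which forces r1c2 = 5.
The two cells of cage a must have product 6, which forces r3c1 = 2.
Column 2 now contains 2; hence r3c2 = 3.

3 5 1 2 4 / 1 4 5 3 2 / 2 3 4 5 1 / 4 2 3 1 5 / 5 1 2 4 3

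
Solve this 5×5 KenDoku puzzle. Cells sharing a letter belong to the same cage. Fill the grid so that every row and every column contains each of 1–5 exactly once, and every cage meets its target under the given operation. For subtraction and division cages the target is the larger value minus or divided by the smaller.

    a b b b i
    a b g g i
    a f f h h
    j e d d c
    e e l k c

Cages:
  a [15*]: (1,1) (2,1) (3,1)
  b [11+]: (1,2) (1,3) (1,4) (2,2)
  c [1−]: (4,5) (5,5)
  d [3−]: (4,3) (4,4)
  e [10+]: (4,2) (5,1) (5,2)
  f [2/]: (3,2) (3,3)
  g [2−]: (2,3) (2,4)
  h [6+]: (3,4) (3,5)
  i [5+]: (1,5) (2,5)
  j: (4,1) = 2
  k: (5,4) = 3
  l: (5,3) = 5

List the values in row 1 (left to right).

5 3 4 2 1

J is a freebie; hence (4,1) = 2.
L is a freebie, leaving (5,3) = 5.
Cage k is given, so (5,4) = 3.
In row 3, 3 can only go at (3,1), so (3,1) = 3.
Row 4 needs a 3, and only (4,5) is open for it.
Row 4 needs a 5, and only (4,2) is open for it.
In row 5, 2 can only go at (5,5), so (5,5) = 2.
The only place for 4 in column 1 is (5,1).
Row 5 now contains 4, which forces (5,2) = 1.
The only place for 5 in column 5 is (3,5).
Cage h's pair has sum 6, leaving (3,4) = 1.
Column 4 now contains 1, leaving (4,4) = 4.
Row 4 already has 4, so (4,3) = 1.
Cage b needs sum 11, leaving (1,4) = 2.
Cage b has sum 11, leaving (2,2) = 2.
Column 4 already has 2, leaving (2,4) = 5.
Column 2 now contains 2; hence (3,2) = 4.
Row 3 now contains 4, so (3,3) = 2.
Cage a has product 15, which forces (1,1) = 5.
4 is placed in column 2, which forces (1,2) = 3.
The 4 cells of cage b must have sum 11, leaving (1,3) = 4.
Row 1 now contains 4; hence (1,5) = 1.
5 is placed in row 2, leaving (2,1) = 1.
Cage g needs two cells with difference 2; hence (2,3) = 3.
Column 5 now contains 1, so (2,5) = 4.
Filled in: 5 3 4 2 1 / 1 2 3 5 4 / 3 4 2 1 5 / 2 5 1 4 3 / 4 1 5 3 2.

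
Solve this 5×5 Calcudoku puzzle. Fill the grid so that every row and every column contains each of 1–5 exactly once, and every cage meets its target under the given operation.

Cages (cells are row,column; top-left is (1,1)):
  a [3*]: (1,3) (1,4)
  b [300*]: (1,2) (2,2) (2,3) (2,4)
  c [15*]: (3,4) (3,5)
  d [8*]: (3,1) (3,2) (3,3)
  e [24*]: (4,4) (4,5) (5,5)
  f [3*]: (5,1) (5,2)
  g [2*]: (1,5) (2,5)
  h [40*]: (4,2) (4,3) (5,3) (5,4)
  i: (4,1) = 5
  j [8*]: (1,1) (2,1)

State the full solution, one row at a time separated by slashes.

Cage b needs product 300, which forces (1,2) = 5.
Cage i is given, leaving (4,1) = 5.
The only place for 4 in row 1 is (1,1).
Column 1 now contains 4, which forces (2,1) = 2.
Row 2 already has 2, so (2,5) = 1.
Column 1 now contains 2; hence (3,1) = 1.
Column 1 already has 1; hence (5,1) = 3.
Row 5 already has 3, leaving (5,2) = 1.
1 is placed in column 5, leaving (1,5) = 2.
The 4 cells of cage h must have product 40, so (4,3) = 1.
2 is placed in column 5, leaving (5,5) = 4.
Column 3 now contains 1, which forces (1,3) = 3.
The two cells of cage a must have product 3, which forces (1,4) = 1.
Cage h has product 40; hence (4,2) = 4.
Cage e has product 24, leaving (4,4) = 2.
Column 5 already has 4, which forces (4,5) = 3.
Column 4 already has 2, so (5,4) = 5.
4 is placed in column 2, so (2,2) = 3.
The 4 cells of cage b must have product 300, so (2,3) = 5.
Cage b has product 300, which forces (2,4) = 4.
4 is placed in column 2, so (3,2) = 2.
Cage d needs product 8; hence (3,3) = 4.
5 is placed in column 4; hence (3,4) = 3.
3 is placed in column 5, leaving (3,5) = 5.
5 is placed in row 5, leaving (5,3) = 2.

4 5 3 1 2 / 2 3 5 4 1 / 1 2 4 3 5 / 5 4 1 2 3 / 3 1 2 5 4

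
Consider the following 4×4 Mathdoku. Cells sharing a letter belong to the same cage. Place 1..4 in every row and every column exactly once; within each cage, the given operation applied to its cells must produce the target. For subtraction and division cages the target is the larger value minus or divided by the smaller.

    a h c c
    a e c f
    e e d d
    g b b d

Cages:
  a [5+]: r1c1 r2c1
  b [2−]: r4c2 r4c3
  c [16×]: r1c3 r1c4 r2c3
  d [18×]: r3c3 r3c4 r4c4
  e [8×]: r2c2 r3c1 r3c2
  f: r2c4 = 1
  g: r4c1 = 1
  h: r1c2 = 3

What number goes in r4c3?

Cage h is given; hence r1c2 = 3.
Cage f is a single given cell, which forces r2c4 = 1.
The 3 cells of cage d must have product 18, leaving r3c3 = 3.
Cage d needs product 18, leaving r3c4 = 2.
Cage g is a single given cell; hence r4c1 = 1.
Cage d has product 18; hence r4c4 = 3.
Cage a needs two cells with sum 5; hence r1c1 = 2.
The 3 cells of cage c must have product 16; hence r1c3 = 1.
Column 4 already has 2, so r1c4 = 4.
Cage a's pair has sum 5, so r2c1 = 3.
The 3 cells of cage e must have product 8, leaving r2c2 = 2.
Cage c has product 16; hence r2c3 = 4.
1 is placed in column 1, so r3c1 = 4.
Cage e has product 8; hence r3c2 = 1.
2 is placed in column 2, which forces r4c2 = 4.
Column 3 now contains 4, leaving r4c3 = 2.
The full grid is 2 3 1 4 / 3 2 4 1 / 4 1 3 2 / 1 4 2 3.

2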